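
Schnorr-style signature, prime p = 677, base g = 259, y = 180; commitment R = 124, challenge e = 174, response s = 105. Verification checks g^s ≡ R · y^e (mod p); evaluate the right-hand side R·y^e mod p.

180^2 = 32400 ≡ 581
180^4 ≡ 581^2 = 337561 ≡ 415
180^8 ≡ 415^2 = 172225 ≡ 267
180^16 ≡ 267^2 = 71289 ≡ 204
180^32 ≡ 204^2 = 41616 ≡ 319
180^64 ≡ 319^2 = 101761 ≡ 211
180^128 ≡ 211^2 = 44521 ≡ 516
174 = 128 + 32 + 8 + 4 + 2, so 180^174 ≡ 516·319·267·415·581 ≡ 564 (mod 677)
R · y^e ≡ 124·564 = 69936 ≡ 205 (mod 677)

205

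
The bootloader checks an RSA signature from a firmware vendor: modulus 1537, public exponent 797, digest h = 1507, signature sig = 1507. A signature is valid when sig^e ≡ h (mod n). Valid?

Squares mod 1537: sig^1≡1507, sig^2≡900, sig^4≡1, sig^8≡1, sig^16≡1, sig^32≡1, sig^64≡1, sig^128≡1, sig^256≡1, sig^512≡1
797 = 512 + 256 + 16 + 8 + 4 + 1, so sig^797 ≡ 1·1·1·1·1·1507 ≡ 1507 (mod 1537)
1507 = h, so the signature checks out.

yes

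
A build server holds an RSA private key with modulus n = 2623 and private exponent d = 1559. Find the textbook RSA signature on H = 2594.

H^2 ≡ 2594^2 = 6728836 ≡ 841
H^4 ≡ 841^2 = 707281 ≡ 1694
H^8 ≡ 1694^2 = 2869636 ≡ 74
H^16 ≡ 74^2 = 5476 ≡ 230
H^32 ≡ 230^2 = 52900 ≡ 440
H^64 ≡ 440^2 = 193600 ≡ 2121
H^128 ≡ 2121^2 = 4498641 ≡ 196
H^256 ≡ 196^2 = 38416 ≡ 1694
H^512 ≡ 1694^2 = 2869636 ≡ 74
H^1024 ≡ 74^2 = 5476 ≡ 230
1559 = 1024 + 512 + 16 + 4 + 2 + 1, so H^1559 ≡ 230·74·230·1694·841·2594 ≡ 1485 (mod 2623)

1485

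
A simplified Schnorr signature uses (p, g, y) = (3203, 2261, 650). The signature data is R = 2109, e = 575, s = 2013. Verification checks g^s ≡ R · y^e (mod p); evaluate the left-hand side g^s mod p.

595

2261^2 = 5112121 ≡ 133
2261^4 ≡ 133^2 = 17689 ≡ 1674
2261^8 ≡ 1674^2 = 2802276 ≡ 2854
2261^16 ≡ 2854^2 = 8145316 ≡ 87
2261^32 ≡ 87^2 = 7569 ≡ 1163
2261^64 ≡ 1163^2 = 1352569 ≡ 903
2261^128 ≡ 903^2 = 815409 ≡ 1847
2261^256 ≡ 1847^2 = 3411409 ≡ 214
2261^512 ≡ 214^2 = 45796 ≡ 954
2261^1024 ≡ 954^2 = 910116 ≡ 464
2013 = 1024 + 512 + 256 + 128 + 64 + 16 + 8 + 4 + 1, so 2261^2013 ≡ 464·954·214·1847·903·87·2854·1674·2261 ≡ 595 (mod 3203)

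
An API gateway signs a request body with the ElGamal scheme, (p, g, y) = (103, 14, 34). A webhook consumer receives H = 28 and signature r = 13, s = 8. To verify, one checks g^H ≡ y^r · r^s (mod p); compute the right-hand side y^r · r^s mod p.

34^2 = 1156 ≡ 23
34^4 ≡ 23^2 = 529 ≡ 14
34^8 ≡ 14^2 = 196 ≡ 93
13 = 8 + 4 + 1, so 34^13 ≡ 93·14·34 ≡ 81 (mod 103)
13^2 = 169 ≡ 66
13^4 ≡ 66^2 = 4356 ≡ 30
13^8 ≡ 30^2 = 900 ≡ 76
y^r · r^s ≡ 81·76 = 6156 ≡ 79 (mod 103)

79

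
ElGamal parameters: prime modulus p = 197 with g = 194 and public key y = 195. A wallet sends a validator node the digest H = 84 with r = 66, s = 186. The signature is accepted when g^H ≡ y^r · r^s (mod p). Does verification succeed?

Left side g^H mod p:
194^2 = 37636 ≡ 9
194^4 ≡ 9^2 = 81
194^8 ≡ 81^2 = 6561 ≡ 60
194^16 ≡ 60^2 = 3600 ≡ 54
194^32 ≡ 54^2 = 2916 ≡ 158
194^64 ≡ 158^2 = 24964 ≡ 142
84 = 64 + 16 + 4, so 194^84 ≡ 142·54·81 ≡ 164 (mod 197)
Right side y^r · r^s mod p:
195^2 = 38025 ≡ 4
195^4 ≡ 4^2 = 16
195^8 ≡ 16^2 = 256 ≡ 59
195^16 ≡ 59^2 = 3481 ≡ 132
195^32 ≡ 132^2 = 17424 ≡ 88
195^64 ≡ 88^2 = 7744 ≡ 61
66 = 64 + 2, so 195^66 ≡ 61·4 ≡ 47 (mod 197)
66^2 = 4356 ≡ 22
66^4 ≡ 22^2 = 484 ≡ 90
66^8 ≡ 90^2 = 8100 ≡ 23
66^16 ≡ 23^2 = 529 ≡ 135
66^32 ≡ 135^2 = 18225 ≡ 101
66^64 ≡ 101^2 = 10201 ≡ 154
66^128 ≡ 154^2 = 23716 ≡ 76
186 = 128 + 32 + 16 + 8 + 2, so 66^186 ≡ 76·101·135·23·22 ≡ 146 (mod 197)
47·146 = 6862 ≡ 164 (mod 197)
164 ≡ 164 (mod 197), so the signature is genuine.

passes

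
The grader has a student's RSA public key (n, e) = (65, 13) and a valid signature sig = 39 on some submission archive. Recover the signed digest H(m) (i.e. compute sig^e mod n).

39

sig^2 ≡ 39^2 = 1521 ≡ 26
sig^4 ≡ 26^2 = 676 ≡ 26
sig^8 ≡ 26^2 = 676 ≡ 26
13 = 8 + 4 + 1, so sig^13 ≡ 26·26·39 ≡ 39 (mod 65)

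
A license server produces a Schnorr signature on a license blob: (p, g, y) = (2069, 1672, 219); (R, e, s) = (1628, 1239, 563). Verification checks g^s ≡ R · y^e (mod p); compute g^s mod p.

Squares mod 2069: 1672^1≡1672, 1672^2≡365, 1672^4≡809, 1672^8≡677, 1672^16≡1080, 1672^32≡1553, 1672^64≡1424, 1672^128≡156, 1672^256≡1577, 1672^512≡2060
563 = 512 + 32 + 16 + 2 + 1, so 1672^563 ≡ 2060·1553·1080·365·1672 ≡ 890 (mod 2069)

890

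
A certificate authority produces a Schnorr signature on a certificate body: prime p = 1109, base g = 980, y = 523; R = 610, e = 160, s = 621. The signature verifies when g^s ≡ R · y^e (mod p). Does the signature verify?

does not verify

g^s mod p:
980^2 = 960400 ≡ 6
980^4 ≡ 6^2 = 36
980^8 ≡ 36^2 = 1296 ≡ 187
980^16 ≡ 187^2 = 34969 ≡ 590
980^32 ≡ 590^2 = 348100 ≡ 983
980^64 ≡ 983^2 = 966289 ≡ 350
980^128 ≡ 350^2 = 122500 ≡ 510
980^256 ≡ 510^2 = 260100 ≡ 594
980^512 ≡ 594^2 = 352836 ≡ 174
621 = 512 + 64 + 32 + 8 + 4 + 1, so 980^621 ≡ 174·350·983·187·36·980 ≡ 805 (mod 1109)
R · y^e mod p:
523^2 = 273529 ≡ 715
523^4 ≡ 715^2 = 511225 ≡ 1085
523^8 ≡ 1085^2 = 1177225 ≡ 576
523^16 ≡ 576^2 = 331776 ≡ 185
523^32 ≡ 185^2 = 34225 ≡ 955
523^64 ≡ 955^2 = 912025 ≡ 427
523^128 ≡ 427^2 = 182329 ≡ 453
160 = 128 + 32, so 523^160 ≡ 453·955 ≡ 105 (mod 1109)
610·105 = 64050 ≡ 837 (mod 1109)
805 ≠ 837; the check fails.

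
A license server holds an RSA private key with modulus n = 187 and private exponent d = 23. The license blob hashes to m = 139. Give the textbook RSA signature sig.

79

m^2 ≡ 139^2 = 19321 ≡ 60
m^4 ≡ 60^2 = 3600 ≡ 47
m^8 ≡ 47^2 = 2209 ≡ 152
m^16 ≡ 152^2 = 23104 ≡ 103
23 = 16 + 4 + 2 + 1, so m^23 ≡ 103·47·60·139 ≡ 79 (mod 187)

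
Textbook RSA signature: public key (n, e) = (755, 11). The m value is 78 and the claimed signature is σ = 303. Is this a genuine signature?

σ^11 mod 755 = 152
σ^11 mod 755 = 152, but m = 78.

forged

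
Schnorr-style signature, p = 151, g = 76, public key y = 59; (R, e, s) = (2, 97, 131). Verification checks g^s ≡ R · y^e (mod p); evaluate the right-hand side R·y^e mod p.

16

Squares mod 151: 59^1≡59, 59^2≡8, 59^4≡64, 59^8≡19, 59^16≡59, 59^32≡8, 59^64≡64
97 = 64 + 32 + 1, so 59^97 ≡ 64·8·59 ≡ 8 (mod 151)
R · y^e ≡ 2·8 = 16 ≡ 16 (mod 151)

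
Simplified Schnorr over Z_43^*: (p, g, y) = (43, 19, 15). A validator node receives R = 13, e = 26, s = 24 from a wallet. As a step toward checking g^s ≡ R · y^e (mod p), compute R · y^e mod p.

Squares mod 43: 15^1≡15, 15^2≡10, 15^4≡14, 15^8≡24, 15^16≡17
26 = 16 + 8 + 2, so 15^26 ≡ 17·24·10 ≡ 38 (mod 43)
R · y^e ≡ 13·38 = 494 ≡ 21 (mod 43)

21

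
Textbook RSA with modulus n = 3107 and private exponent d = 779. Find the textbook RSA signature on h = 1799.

Squares mod 3107: h^1≡1799, h^2≡2014, h^4≡1561, h^8≡833, h^16≡1028, h^32≡404, h^64≡1652, h^128≡1158, h^256≡1847, h^512≡3030
779 = 512 + 256 + 8 + 2 + 1, so h^779 ≡ 3030·1847·833·2014·1799 ≡ 1178 (mod 3107)

1178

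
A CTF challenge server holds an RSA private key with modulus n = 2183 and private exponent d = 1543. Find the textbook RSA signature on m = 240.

m^1543 mod 2183 = 1559

1559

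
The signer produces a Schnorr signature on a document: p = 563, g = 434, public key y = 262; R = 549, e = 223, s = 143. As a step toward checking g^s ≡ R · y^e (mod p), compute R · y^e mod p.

445

262^2 = 68644 ≡ 521
262^4 ≡ 521^2 = 271441 ≡ 75
262^8 ≡ 75^2 = 5625 ≡ 558
262^16 ≡ 558^2 = 311364 ≡ 25
262^32 ≡ 25^2 = 625 ≡ 62
262^64 ≡ 62^2 = 3844 ≡ 466
262^128 ≡ 466^2 = 217156 ≡ 401
223 = 128 + 64 + 16 + 8 + 4 + 2 + 1, so 262^223 ≡ 401·466·25·558·75·521·262 ≡ 491 (mod 563)
R · y^e ≡ 549·491 = 269559 ≡ 445 (mod 563)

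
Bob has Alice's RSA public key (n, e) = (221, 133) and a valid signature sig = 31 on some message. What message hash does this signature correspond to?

148

sig^2 ≡ 31^2 = 961 ≡ 77
sig^4 ≡ 77^2 = 5929 ≡ 183
sig^8 ≡ 183^2 = 33489 ≡ 118
sig^16 ≡ 118^2 = 13924 ≡ 1
sig^32 ≡ 1^2 = 1
sig^64 ≡ 1^2 = 1
sig^128 ≡ 1^2 = 1
133 = 128 + 4 + 1, so sig^133 ≡ 1·183·31 ≡ 148 (mod 221)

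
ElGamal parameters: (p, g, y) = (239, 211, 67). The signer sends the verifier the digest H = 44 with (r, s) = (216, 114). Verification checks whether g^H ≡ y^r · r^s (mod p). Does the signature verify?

Left side g^H mod p:
211^2 = 44521 ≡ 67
211^4 ≡ 67^2 = 4489 ≡ 187
211^8 ≡ 187^2 = 34969 ≡ 75
211^16 ≡ 75^2 = 5625 ≡ 128
211^32 ≡ 128^2 = 16384 ≡ 132
44 = 32 + 8 + 4, so 211^44 ≡ 132·75·187 ≡ 6 (mod 239)
Right side y^r · r^s mod p:
67^2 = 4489 ≡ 187
67^4 ≡ 187^2 = 34969 ≡ 75
67^8 ≡ 75^2 = 5625 ≡ 128
67^16 ≡ 128^2 = 16384 ≡ 132
67^32 ≡ 132^2 = 17424 ≡ 216
67^64 ≡ 216^2 = 46656 ≡ 51
67^128 ≡ 51^2 = 2601 ≡ 211
216 = 128 + 64 + 16 + 8, so 67^216 ≡ 211·51·132·128 ≡ 40 (mod 239)
216^2 = 46656 ≡ 51
216^4 ≡ 51^2 = 2601 ≡ 211
216^8 ≡ 211^2 = 44521 ≡ 67
216^16 ≡ 67^2 = 4489 ≡ 187
216^32 ≡ 187^2 = 34969 ≡ 75
216^64 ≡ 75^2 = 5625 ≡ 128
114 = 64 + 32 + 16 + 2, so 216^114 ≡ 128·75·187·51 ≡ 36 (mod 239)
40·36 = 1440 ≡ 6 (mod 239)
6 ≡ 6 (mod 239), so the signature is genuine.

verifies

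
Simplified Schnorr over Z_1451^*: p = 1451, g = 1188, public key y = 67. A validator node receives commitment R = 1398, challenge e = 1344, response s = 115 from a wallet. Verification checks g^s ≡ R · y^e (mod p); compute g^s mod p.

102

1188^2 = 1411344 ≡ 972
1188^4 ≡ 972^2 = 944784 ≡ 183
1188^8 ≡ 183^2 = 33489 ≡ 116
1188^16 ≡ 116^2 = 13456 ≡ 397
1188^32 ≡ 397^2 = 157609 ≡ 901
1188^64 ≡ 901^2 = 811801 ≡ 692
115 = 64 + 32 + 16 + 2 + 1, so 1188^115 ≡ 692·901·397·972·1188 ≡ 102 (mod 1451)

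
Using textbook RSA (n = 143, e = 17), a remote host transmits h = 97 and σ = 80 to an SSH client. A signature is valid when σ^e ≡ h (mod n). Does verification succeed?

σ^2 ≡ 80^2 = 6400 ≡ 108
σ^4 ≡ 108^2 = 11664 ≡ 81
σ^8 ≡ 81^2 = 6561 ≡ 126
σ^16 ≡ 126^2 = 15876 ≡ 3
17 = 16 + 1, so σ^17 ≡ 3·80 ≡ 97 (mod 143)
Since 97 equals the digest 97, verification succeeds.

passes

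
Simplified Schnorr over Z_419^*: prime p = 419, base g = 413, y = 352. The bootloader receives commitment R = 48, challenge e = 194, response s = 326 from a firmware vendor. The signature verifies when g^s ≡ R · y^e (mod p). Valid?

g^s mod p:
413^2 = 170569 ≡ 36
413^4 ≡ 36^2 = 1296 ≡ 39
413^8 ≡ 39^2 = 1521 ≡ 264
413^16 ≡ 264^2 = 69696 ≡ 142
413^32 ≡ 142^2 = 20164 ≡ 52
413^64 ≡ 52^2 = 2704 ≡ 190
413^128 ≡ 190^2 = 36100 ≡ 66
413^256 ≡ 66^2 = 4356 ≡ 166
326 = 256 + 64 + 4 + 2, so 413^326 ≡ 166·190·39·36 ≡ 145 (mod 419)
R · y^e mod p:
352^2 = 123904 ≡ 299
352^4 ≡ 299^2 = 89401 ≡ 154
352^8 ≡ 154^2 = 23716 ≡ 252
352^16 ≡ 252^2 = 63504 ≡ 235
352^32 ≡ 235^2 = 55225 ≡ 336
352^64 ≡ 336^2 = 112896 ≡ 185
352^128 ≡ 185^2 = 34225 ≡ 286
194 = 128 + 64 + 2, so 352^194 ≡ 286·185·299 ≡ 326 (mod 419)
48·326 = 15648 ≡ 145 (mod 419)
145 ≡ 145 (mod 419); signature holds.

yes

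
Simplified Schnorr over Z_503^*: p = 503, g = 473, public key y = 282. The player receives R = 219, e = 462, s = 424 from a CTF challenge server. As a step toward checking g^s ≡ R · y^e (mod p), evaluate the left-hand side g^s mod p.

256

473^2 = 223729 ≡ 397
473^4 ≡ 397^2 = 157609 ≡ 170
473^8 ≡ 170^2 = 28900 ≡ 229
473^16 ≡ 229^2 = 52441 ≡ 129
473^32 ≡ 129^2 = 16641 ≡ 42
473^64 ≡ 42^2 = 1764 ≡ 255
473^128 ≡ 255^2 = 65025 ≡ 138
473^256 ≡ 138^2 = 19044 ≡ 433
424 = 256 + 128 + 32 + 8, so 473^424 ≡ 433·138·42·229 ≡ 256 (mod 503)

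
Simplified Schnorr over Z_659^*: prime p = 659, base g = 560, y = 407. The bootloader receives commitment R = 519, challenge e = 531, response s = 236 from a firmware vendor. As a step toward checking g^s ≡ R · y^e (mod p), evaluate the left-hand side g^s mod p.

79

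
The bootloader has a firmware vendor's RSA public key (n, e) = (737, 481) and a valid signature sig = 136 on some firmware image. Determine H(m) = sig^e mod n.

Squares mod 737: sig^1≡136, sig^2≡71, sig^4≡619, sig^8≡658, sig^16≡345, sig^32≡368, sig^64≡553, sig^128≡691, sig^256≡642
481 = 256 + 128 + 64 + 32 + 1, so sig^481 ≡ 642·691·553·368·136 ≡ 147 (mod 737)

147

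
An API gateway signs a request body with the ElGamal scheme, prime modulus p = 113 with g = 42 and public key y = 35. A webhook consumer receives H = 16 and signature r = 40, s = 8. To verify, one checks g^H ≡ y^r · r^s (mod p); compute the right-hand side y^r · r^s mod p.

1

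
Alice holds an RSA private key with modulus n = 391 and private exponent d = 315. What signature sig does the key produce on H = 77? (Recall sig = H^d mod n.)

219

Squares mod 391: H^1≡77, H^2≡64, H^4≡186, H^8≡188, H^16≡154, H^32≡256, H^64≡239, H^128≡35, H^256≡52
315 = 256 + 32 + 16 + 8 + 2 + 1, so H^315 ≡ 52·256·154·188·64·77 ≡ 219 (mod 391)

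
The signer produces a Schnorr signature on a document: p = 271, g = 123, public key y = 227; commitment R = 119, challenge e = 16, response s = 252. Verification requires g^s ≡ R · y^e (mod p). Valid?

g^s mod p:
123^2 = 15129 ≡ 224
123^4 ≡ 224^2 = 50176 ≡ 41
123^8 ≡ 41^2 = 1681 ≡ 55
123^16 ≡ 55^2 = 3025 ≡ 44
123^32 ≡ 44^2 = 1936 ≡ 39
123^64 ≡ 39^2 = 1521 ≡ 166
123^128 ≡ 166^2 = 27556 ≡ 185
252 = 128 + 64 + 32 + 16 + 8 + 4, so 123^252 ≡ 185·166·39·44·55·41 ≡ 187 (mod 271)
R · y^e mod p:
227^2 = 51529 ≡ 39
227^4 ≡ 39^2 = 1521 ≡ 166
227^8 ≡ 166^2 = 27556 ≡ 185
227^16 ≡ 185^2 = 34225 ≡ 79
119·79 = 9401 ≡ 187 (mod 271)
187 ≡ 187 (mod 271); signature holds.

yes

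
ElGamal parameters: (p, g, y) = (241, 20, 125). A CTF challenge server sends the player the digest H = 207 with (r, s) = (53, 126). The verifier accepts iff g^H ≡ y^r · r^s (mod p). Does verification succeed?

passes

Left side g^H mod p:
20^2 = 400 ≡ 159
20^4 ≡ 159^2 = 25281 ≡ 217
20^8 ≡ 217^2 = 47089 ≡ 94
20^16 ≡ 94^2 = 8836 ≡ 160
20^32 ≡ 160^2 = 25600 ≡ 54
20^64 ≡ 54^2 = 2916 ≡ 24
20^128 ≡ 24^2 = 576 ≡ 94
207 = 128 + 64 + 8 + 4 + 2 + 1, so 20^207 ≡ 94·24·94·217·159·20 ≡ 214 (mod 241)
Right side y^r · r^s mod p:
125^2 = 15625 ≡ 201
125^4 ≡ 201^2 = 40401 ≡ 154
125^8 ≡ 154^2 = 23716 ≡ 98
125^16 ≡ 98^2 = 9604 ≡ 205
125^32 ≡ 205^2 = 42025 ≡ 91
53 = 32 + 16 + 4 + 1, so 125^53 ≡ 91·205·154·125 ≡ 193 (mod 241)
53^2 = 2809 ≡ 158
53^4 ≡ 158^2 = 24964 ≡ 141
53^8 ≡ 141^2 = 19881 ≡ 119
53^16 ≡ 119^2 = 14161 ≡ 183
53^32 ≡ 183^2 = 33489 ≡ 231
53^64 ≡ 231^2 = 53361 ≡ 100
126 = 64 + 32 + 16 + 8 + 4 + 2, so 53^126 ≡ 100·231·183·119·141·158 ≡ 106 (mod 241)
193·106 = 20458 ≡ 214 (mod 241)
214 ≡ 214 (mod 241), so the signature is genuine.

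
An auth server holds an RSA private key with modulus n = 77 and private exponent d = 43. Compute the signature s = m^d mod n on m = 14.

49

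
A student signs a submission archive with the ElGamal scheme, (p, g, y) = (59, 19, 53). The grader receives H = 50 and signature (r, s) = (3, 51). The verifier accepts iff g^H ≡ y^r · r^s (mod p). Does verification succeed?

fails

Left side g^H mod p:
19^2 = 361 ≡ 7
19^4 ≡ 7^2 = 49
19^8 ≡ 49^2 = 2401 ≡ 41
19^16 ≡ 41^2 = 1681 ≡ 29
19^32 ≡ 29^2 = 841 ≡ 15
50 = 32 + 16 + 2, so 19^50 ≡ 15·29·7 ≡ 36 (mod 59)
Right side y^r · r^s mod p:
53^2 = 2809 ≡ 36
3 = 2 + 1, so 53^3 ≡ 36·53 ≡ 20 (mod 59)
3^2 = 9
3^4 ≡ 9^2 = 81 ≡ 22
3^8 ≡ 22^2 = 484 ≡ 12
3^16 ≡ 12^2 = 144 ≡ 26
3^32 ≡ 26^2 = 676 ≡ 27
51 = 32 + 16 + 2 + 1, so 3^51 ≡ 27·26·9·3 ≡ 15 (mod 59)
20·15 = 300 ≡ 5 (mod 59)
36 ≠ 5, so verification fails.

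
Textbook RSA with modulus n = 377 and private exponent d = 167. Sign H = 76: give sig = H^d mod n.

H^2 ≡ 76^2 = 5776 ≡ 121
H^4 ≡ 121^2 = 14641 ≡ 315
H^8 ≡ 315^2 = 99225 ≡ 74
H^16 ≡ 74^2 = 5476 ≡ 198
H^32 ≡ 198^2 = 39204 ≡ 373
H^64 ≡ 373^2 = 139129 ≡ 16
H^128 ≡ 16^2 = 256
167 = 128 + 32 + 4 + 2 + 1, so H^167 ≡ 256·373·315·121·76 ≡ 253 (mod 377)

253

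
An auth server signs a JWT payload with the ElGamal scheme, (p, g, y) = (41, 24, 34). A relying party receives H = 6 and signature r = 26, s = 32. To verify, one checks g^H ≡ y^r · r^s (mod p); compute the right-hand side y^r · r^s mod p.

8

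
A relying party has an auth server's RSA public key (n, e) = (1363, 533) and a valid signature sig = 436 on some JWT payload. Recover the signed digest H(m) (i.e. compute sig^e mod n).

sig^533 mod 1363 = 1190

1190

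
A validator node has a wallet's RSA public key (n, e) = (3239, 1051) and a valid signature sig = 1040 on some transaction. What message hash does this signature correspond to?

sig^1051 mod 3239 = 1300

1300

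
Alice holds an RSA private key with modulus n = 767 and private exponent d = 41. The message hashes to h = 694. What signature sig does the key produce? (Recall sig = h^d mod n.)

343

h^2 ≡ 694^2 = 481636 ≡ 727
h^4 ≡ 727^2 = 528529 ≡ 66
h^8 ≡ 66^2 = 4356 ≡ 521
h^16 ≡ 521^2 = 271441 ≡ 690
h^32 ≡ 690^2 = 476100 ≡ 560
41 = 32 + 8 + 1, so h^41 ≡ 560·521·694 ≡ 343 (mod 767)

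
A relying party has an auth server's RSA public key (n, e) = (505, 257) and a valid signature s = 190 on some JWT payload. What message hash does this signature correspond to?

240

s^2 ≡ 190^2 = 36100 ≡ 245
s^4 ≡ 245^2 = 60025 ≡ 435
s^8 ≡ 435^2 = 189225 ≡ 355
s^16 ≡ 355^2 = 126025 ≡ 280
s^32 ≡ 280^2 = 78400 ≡ 125
s^64 ≡ 125^2 = 15625 ≡ 475
s^128 ≡ 475^2 = 225625 ≡ 395
s^256 ≡ 395^2 = 156025 ≡ 485
257 = 256 + 1, so s^257 ≡ 485·190 ≡ 240 (mod 505)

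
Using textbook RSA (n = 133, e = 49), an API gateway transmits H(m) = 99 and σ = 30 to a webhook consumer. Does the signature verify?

Squares mod 133: σ^1≡30, σ^2≡102, σ^4≡30, σ^8≡102, σ^16≡30, σ^32≡102
49 = 32 + 16 + 1, so σ^49 ≡ 102·30·30 ≡ 30 (mod 133)
σ^49 mod 133 = 30, but H(m) = 99.

does not verify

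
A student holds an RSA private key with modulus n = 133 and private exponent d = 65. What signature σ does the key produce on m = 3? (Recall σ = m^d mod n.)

m^2 ≡ 3^2 = 9
m^4 ≡ 9^2 = 81
m^8 ≡ 81^2 = 6561 ≡ 44
m^16 ≡ 44^2 = 1936 ≡ 74
m^32 ≡ 74^2 = 5476 ≡ 23
m^64 ≡ 23^2 = 529 ≡ 130
65 = 64 + 1, so m^65 ≡ 130·3 ≡ 124 (mod 133)

124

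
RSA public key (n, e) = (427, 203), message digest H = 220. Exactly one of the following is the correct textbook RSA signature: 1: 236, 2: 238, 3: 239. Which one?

1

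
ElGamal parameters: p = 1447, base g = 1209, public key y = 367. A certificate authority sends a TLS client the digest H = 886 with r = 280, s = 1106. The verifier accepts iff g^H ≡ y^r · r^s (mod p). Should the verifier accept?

accept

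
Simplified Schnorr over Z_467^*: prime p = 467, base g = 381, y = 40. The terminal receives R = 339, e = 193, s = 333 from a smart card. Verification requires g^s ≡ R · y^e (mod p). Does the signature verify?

verifies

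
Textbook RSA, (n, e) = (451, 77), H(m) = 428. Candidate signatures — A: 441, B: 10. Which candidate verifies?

Candidate A: Squares mod 451: 441^1≡441, 441^2≡100, 441^4≡78, 441^8≡221, 441^16≡133, 441^32≡100, 441^64≡78; 77 = 64 + 8 + 4 + 1, so 441^77 ≡ 78·221·78·441 ≡ 23 (mod 451)
Candidate B: Squares mod 451: 10^1≡10, 10^2≡100, 10^4≡78, 10^8≡221, 10^16≡133, 10^32≡100, 10^64≡78; 77 = 64 + 8 + 4 + 1, so 10^77 ≡ 78·221·78·10 ≡ 428 (mod 451)
  → matches H(m) = 428

B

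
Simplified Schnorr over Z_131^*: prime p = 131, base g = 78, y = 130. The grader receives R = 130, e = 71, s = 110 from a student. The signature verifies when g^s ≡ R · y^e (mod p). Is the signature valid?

valid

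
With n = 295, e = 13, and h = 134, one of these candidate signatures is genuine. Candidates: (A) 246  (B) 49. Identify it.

Candidate A: Squares mod 295: 246^1≡246, 246^2≡41, 246^4≡206, 246^8≡251; 13 = 8 + 4 + 1, so 246^13 ≡ 251·206·246 ≡ 161 (mod 295)
Candidate B: Squares mod 295: 49^1≡49, 49^2≡41, 49^4≡206, 49^8≡251; 13 = 8 + 4 + 1, so 49^13 ≡ 251·206·49 ≡ 134 (mod 295)
  → matches h = 134

B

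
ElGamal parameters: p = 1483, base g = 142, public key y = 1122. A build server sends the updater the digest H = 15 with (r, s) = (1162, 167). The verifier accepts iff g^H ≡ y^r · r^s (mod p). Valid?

Left side g^H mod p:
Squares mod 1483: 142^1≡142, 142^2≡885, 142^4≡201, 142^8≡360
15 = 8 + 4 + 2 + 1, so 142^15 ≡ 360·201·885·142 ≡ 1038 (mod 1483)
Right side y^r · r^s mod p:
Squares mod 1483: 1122^1≡1122, 1122^2≡1300, 1122^4≡863, 1122^8≡303, 1122^16≡1346, 1122^32≡973, 1122^64≡575, 1122^128≡1399, 1122^256≡1124, 1122^512≡1343, 1122^1024≡321
1162 = 1024 + 128 + 8 + 2, so 1122^1162 ≡ 321·1399·303·1300 ≡ 345 (mod 1483)
Squares mod 1483: 1162^1≡1162, 1162^2≡714, 1162^4≡1127, 1162^8≡681, 1162^16≡1065, 1162^32≡1213, 1162^64≡233, 1162^128≡901
167 = 128 + 32 + 4 + 2 + 1, so 1162^167 ≡ 901·1213·1127·714·1162 ≡ 622 (mod 1483)
345·622 = 214590 ≡ 1038 (mod 1483)
1038 ≡ 1038 (mod 1483), so the signature is genuine.

yes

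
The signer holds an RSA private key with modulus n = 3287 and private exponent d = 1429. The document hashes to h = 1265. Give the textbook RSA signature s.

h^2 ≡ 1265^2 = 1600225 ≡ 2743
h^4 ≡ 2743^2 = 7524049 ≡ 106
h^8 ≡ 106^2 = 11236 ≡ 1375
h^16 ≡ 1375^2 = 1890625 ≡ 600
h^32 ≡ 600^2 = 360000 ≡ 1717
h^64 ≡ 1717^2 = 2948089 ≡ 2937
h^128 ≡ 2937^2 = 8625969 ≡ 881
h^256 ≡ 881^2 = 776161 ≡ 429
h^512 ≡ 429^2 = 184041 ≡ 3256
h^1024 ≡ 3256^2 = 10601536 ≡ 961
1429 = 1024 + 256 + 128 + 16 + 4 + 1, so h^1429 ≡ 961·429·881·600·106·1265 ≡ 467 (mod 3287)

467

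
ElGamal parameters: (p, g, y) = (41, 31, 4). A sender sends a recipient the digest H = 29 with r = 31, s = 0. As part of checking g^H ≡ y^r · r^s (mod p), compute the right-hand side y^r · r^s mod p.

4^2 = 16
4^4 ≡ 16^2 = 256 ≡ 10
4^8 ≡ 10^2 = 100 ≡ 18
4^16 ≡ 18^2 = 324 ≡ 37
31 = 16 + 8 + 4 + 2 + 1, so 4^31 ≡ 37·18·10·16·4 ≡ 4 (mod 41)
31^0 mod 41 = 1
y^r · r^s ≡ 4·1 = 4 ≡ 4 (mod 41)

4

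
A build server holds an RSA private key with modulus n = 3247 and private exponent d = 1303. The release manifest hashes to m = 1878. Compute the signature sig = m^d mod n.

1375

Squares mod 3247: m^1≡1878, m^2≡642, m^4≡3042, m^8≡3061, m^16≡2126, m^32≡52, m^64≡2704, m^128≡2619, m^256≡1497, m^512≡579, m^1024≡800
1303 = 1024 + 256 + 16 + 4 + 2 + 1, so m^1303 ≡ 800·1497·2126·3042·642·1878 ≡ 1375 (mod 3247)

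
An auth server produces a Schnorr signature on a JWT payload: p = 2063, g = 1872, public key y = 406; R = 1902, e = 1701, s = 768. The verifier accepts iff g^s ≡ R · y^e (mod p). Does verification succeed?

fails

g^s mod p:
Squares mod 2063: 1872^1≡1872, 1872^2≡1410, 1872^4≡1431, 1872^8≡1265, 1872^16≡1400, 1872^32≡150, 1872^64≡1870, 1872^128≡115, 1872^256≡847, 1872^512≡1548
768 = 512 + 256, so 1872^768 ≡ 1548·847 ≡ 1151 (mod 2063)
R · y^e mod p:
Squares mod 2063: 406^1≡406, 406^2≡1859, 406^4≡356, 406^8≡893, 406^16≡1131, 406^32≡101, 406^64≡1949, 406^128≡618, 406^256≡269, 406^512≡156, 406^1024≡1643
1701 = 1024 + 512 + 128 + 32 + 4 + 1, so 406^1701 ≡ 1643·156·618·101·356·406 ≡ 203 (mod 2063)
1902·203 = 386106 ≡ 325 (mod 2063)
1151 ≠ 325; the check fails.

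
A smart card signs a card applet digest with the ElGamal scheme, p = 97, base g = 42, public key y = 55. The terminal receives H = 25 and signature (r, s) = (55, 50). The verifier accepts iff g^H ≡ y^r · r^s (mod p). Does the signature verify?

Left side g^H mod p:
42^2 = 1764 ≡ 18
42^4 ≡ 18^2 = 324 ≡ 33
42^8 ≡ 33^2 = 1089 ≡ 22
42^16 ≡ 22^2 = 484 ≡ 96
25 = 16 + 8 + 1, so 42^25 ≡ 96·22·42 ≡ 46 (mod 97)
Right side y^r · r^s mod p:
55^2 = 3025 ≡ 18
55^4 ≡ 18^2 = 324 ≡ 33
55^8 ≡ 33^2 = 1089 ≡ 22
55^16 ≡ 22^2 = 484 ≡ 96
55^32 ≡ 96^2 = 9216 ≡ 1
55 = 32 + 16 + 4 + 2 + 1, so 55^55 ≡ 1·96·33·18·55 ≡ 19 (mod 97)
55^2 = 3025 ≡ 18
55^4 ≡ 18^2 = 324 ≡ 33
55^8 ≡ 33^2 = 1089 ≡ 22
55^16 ≡ 22^2 = 484 ≡ 96
55^32 ≡ 96^2 = 9216 ≡ 1
50 = 32 + 16 + 2, so 55^50 ≡ 1·96·18 ≡ 79 (mod 97)
19·79 = 1501 ≡ 46 (mod 97)
46 ≡ 46 (mod 97), so the signature is genuine.

verifies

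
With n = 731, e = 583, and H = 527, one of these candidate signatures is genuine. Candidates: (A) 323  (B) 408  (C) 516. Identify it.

B

Candidate A: Squares mod 731: 323^1≡323, 323^2≡527, 323^4≡680, 323^8≡408, 323^16≡527, 323^32≡680, 323^64≡408, 323^128≡527, 323^256≡680, 323^512≡408; 583 = 512 + 64 + 4 + 2 + 1, so 323^583 ≡ 408·408·680·527·323 ≡ 204 (mod 731)
Candidate B: Squares mod 731: 408^1≡408, 408^2≡527, 408^4≡680, 408^8≡408, 408^16≡527, 408^32≡680, 408^64≡408, 408^128≡527, 408^256≡680, 408^512≡408; 583 = 512 + 64 + 4 + 2 + 1, so 408^583 ≡ 408·408·680·527·408 ≡ 527 (mod 731)
  → matches H = 527
Candidate C: Squares mod 731: 516^1≡516, 516^2≡172, 516^4≡344, 516^8≡645, 516^16≡86, 516^32≡86, 516^64≡86, 516^128≡86, 516^256≡86, 516^512≡86; 583 = 512 + 64 + 4 + 2 + 1, so 516^583 ≡ 86·86·344·172·516 ≡ 473 (mod 731)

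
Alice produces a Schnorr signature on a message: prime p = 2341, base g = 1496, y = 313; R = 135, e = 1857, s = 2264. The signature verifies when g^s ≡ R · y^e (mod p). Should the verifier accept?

reject

g^s mod p:
1496^2 = 2238016 ≡ 20
1496^4 ≡ 20^2 = 400
1496^8 ≡ 400^2 = 160000 ≡ 812
1496^16 ≡ 812^2 = 659344 ≡ 1523
1496^32 ≡ 1523^2 = 2319529 ≡ 1939
1496^64 ≡ 1939^2 = 3759721 ≡ 75
1496^128 ≡ 75^2 = 5625 ≡ 943
1496^256 ≡ 943^2 = 889249 ≡ 2010
1496^512 ≡ 2010^2 = 4040100 ≡ 1875
1496^1024 ≡ 1875^2 = 3515625 ≡ 1784
1496^2048 ≡ 1784^2 = 3182656 ≡ 1237
2264 = 2048 + 128 + 64 + 16 + 8, so 1496^2264 ≡ 1237·943·75·1523·812 ≡ 1160 (mod 2341)
R · y^e mod p:
313^2 = 97969 ≡ 1988
313^4 ≡ 1988^2 = 3952144 ≡ 536
313^8 ≡ 536^2 = 287296 ≡ 1694
313^16 ≡ 1694^2 = 2869636 ≡ 1911
313^32 ≡ 1911^2 = 3651921 ≡ 2302
313^64 ≡ 2302^2 = 5299204 ≡ 1521
313^128 ≡ 1521^2 = 2313441 ≡ 533
313^256 ≡ 533^2 = 284089 ≡ 828
313^512 ≡ 828^2 = 685584 ≡ 2012
313^1024 ≡ 2012^2 = 4048144 ≡ 555
1857 = 1024 + 512 + 256 + 64 + 1, so 313^1857 ≡ 555·2012·828·1521·313 ≡ 2159 (mod 2341)
135·2159 = 291465 ≡ 1181 (mod 2341)
1160 ≠ 1181; the check fails.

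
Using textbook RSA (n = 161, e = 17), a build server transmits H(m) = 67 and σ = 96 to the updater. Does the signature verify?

σ^17 mod 161 = 94
94 ≠ 67, so verification fails.

does not verify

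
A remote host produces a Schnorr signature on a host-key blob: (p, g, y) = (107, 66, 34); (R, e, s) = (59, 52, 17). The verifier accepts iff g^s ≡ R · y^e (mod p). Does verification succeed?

g^s mod p:
66^2 = 4356 ≡ 76
66^4 ≡ 76^2 = 5776 ≡ 105
66^8 ≡ 105^2 = 11025 ≡ 4
66^16 ≡ 4^2 = 16
17 = 16 + 1, so 66^17 ≡ 16·66 ≡ 93 (mod 107)
R · y^e mod p:
34^2 = 1156 ≡ 86
34^4 ≡ 86^2 = 7396 ≡ 13
34^8 ≡ 13^2 = 169 ≡ 62
34^16 ≡ 62^2 = 3844 ≡ 99
34^32 ≡ 99^2 = 9801 ≡ 64
52 = 32 + 16 + 4, so 34^52 ≡ 64·99·13 ≡ 85 (mod 107)
59·85 = 5015 ≡ 93 (mod 107)
93 ≡ 93 (mod 107); signature holds.

passes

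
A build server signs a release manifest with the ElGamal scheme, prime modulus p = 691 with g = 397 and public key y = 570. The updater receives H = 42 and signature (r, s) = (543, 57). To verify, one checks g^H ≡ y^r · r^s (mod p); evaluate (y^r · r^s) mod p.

Squares mod 691: 570^1≡570, 570^2≡130, 570^4≡316, 570^8≡352, 570^16≡215, 570^32≡619, 570^64≡347, 570^128≡175, 570^256≡221, 570^512≡471
543 = 512 + 16 + 8 + 4 + 2 + 1, so 570^543 ≡ 471·215·352·316·130·570 ≡ 246 (mod 691)
Squares mod 691: 543^1≡543, 543^2≡483, 543^4≡422, 543^8≡497, 543^16≡322, 543^32≡34
57 = 32 + 16 + 8 + 1, so 543^57 ≡ 34·322·497·543 ≡ 312 (mod 691)
y^r · r^s ≡ 246·312 = 76752 ≡ 51 (mod 691)

51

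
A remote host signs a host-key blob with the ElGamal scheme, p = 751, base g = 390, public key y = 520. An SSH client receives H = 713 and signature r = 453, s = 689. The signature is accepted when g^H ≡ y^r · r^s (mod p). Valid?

Left side g^H mod p:
390^2 = 152100 ≡ 398
390^4 ≡ 398^2 = 158404 ≡ 694
390^8 ≡ 694^2 = 481636 ≡ 245
390^16 ≡ 245^2 = 60025 ≡ 696
390^32 ≡ 696^2 = 484416 ≡ 21
390^64 ≡ 21^2 = 441
390^128 ≡ 441^2 = 194481 ≡ 723
390^256 ≡ 723^2 = 522729 ≡ 33
390^512 ≡ 33^2 = 1089 ≡ 338
713 = 512 + 128 + 64 + 8 + 1, so 390^713 ≡ 338·723·441·245·390 ≡ 733 (mod 751)
Right side y^r · r^s mod p:
520^2 = 270400 ≡ 40
520^4 ≡ 40^2 = 1600 ≡ 98
520^8 ≡ 98^2 = 9604 ≡ 592
520^16 ≡ 592^2 = 350464 ≡ 498
520^32 ≡ 498^2 = 248004 ≡ 174
520^64 ≡ 174^2 = 30276 ≡ 236
520^128 ≡ 236^2 = 55696 ≡ 122
520^256 ≡ 122^2 = 14884 ≡ 615
453 = 256 + 128 + 64 + 4 + 1, so 520^453 ≡ 615·122·236·98·520 ≡ 535 (mod 751)
453^2 = 205209 ≡ 186
453^4 ≡ 186^2 = 34596 ≡ 50
453^8 ≡ 50^2 = 2500 ≡ 247
453^16 ≡ 247^2 = 61009 ≡ 178
453^32 ≡ 178^2 = 31684 ≡ 142
453^64 ≡ 142^2 = 20164 ≡ 638
453^128 ≡ 638^2 = 407044 ≡ 2
453^256 ≡ 2^2 = 4
453^512 ≡ 4^2 = 16
689 = 512 + 128 + 32 + 16 + 1, so 453^689 ≡ 16·2·142·178·453 ≡ 12 (mod 751)
535·12 = 6420 ≡ 412 (mod 751)
733 ≠ 412, so verification fails.

no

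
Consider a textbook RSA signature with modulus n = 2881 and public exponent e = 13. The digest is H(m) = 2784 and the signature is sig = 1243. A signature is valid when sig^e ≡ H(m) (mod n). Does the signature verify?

verifies

sig^2 ≡ 1243^2 = 1545049 ≡ 833
sig^4 ≡ 833^2 = 693889 ≡ 2449
sig^8 ≡ 2449^2 = 5997601 ≡ 2240
13 = 8 + 4 + 1, so sig^13 ≡ 2240·2449·1243 ≡ 2784 (mod 2881)
Since 2784 equals the digest 2784, verification succeeds.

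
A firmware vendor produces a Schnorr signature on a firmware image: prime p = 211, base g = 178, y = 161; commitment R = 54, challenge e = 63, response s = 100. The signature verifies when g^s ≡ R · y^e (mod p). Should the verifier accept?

g^s mod p:
178^100 mod 211 = 54
R · y^e mod p:
161^63 mod 211 = 1
54·1 = 54 ≡ 54 (mod 211)
54 ≡ 54 (mod 211); signature holds.

accept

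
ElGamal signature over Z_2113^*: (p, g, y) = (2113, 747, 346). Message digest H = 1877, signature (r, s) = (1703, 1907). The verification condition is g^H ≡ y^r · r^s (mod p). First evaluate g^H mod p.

2013

747^1877 mod 2113 = 2013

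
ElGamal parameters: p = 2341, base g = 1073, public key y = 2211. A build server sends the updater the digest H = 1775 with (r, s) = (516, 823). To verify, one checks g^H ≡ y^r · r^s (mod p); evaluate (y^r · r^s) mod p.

1745

2211^2 = 4888521 ≡ 513
2211^4 ≡ 513^2 = 263169 ≡ 977
2211^8 ≡ 977^2 = 954529 ≡ 1742
2211^16 ≡ 1742^2 = 3034564 ≡ 628
2211^32 ≡ 628^2 = 394384 ≡ 1096
2211^64 ≡ 1096^2 = 1201216 ≡ 283
2211^128 ≡ 283^2 = 80089 ≡ 495
2211^256 ≡ 495^2 = 245025 ≡ 1561
2211^512 ≡ 1561^2 = 2436721 ≡ 2081
516 = 512 + 4, so 2211^516 ≡ 2081·977 ≡ 1149 (mod 2341)
516^2 = 266256 ≡ 1723
516^4 ≡ 1723^2 = 2968729 ≡ 341
516^8 ≡ 341^2 = 116281 ≡ 1572
516^16 ≡ 1572^2 = 2471184 ≡ 1429
516^32 ≡ 1429^2 = 2042041 ≡ 689
516^64 ≡ 689^2 = 474721 ≡ 1839
516^128 ≡ 1839^2 = 3381921 ≡ 1517
516^256 ≡ 1517^2 = 2301289 ≡ 86
516^512 ≡ 86^2 = 7396 ≡ 373
823 = 512 + 256 + 32 + 16 + 4 + 2 + 1, so 516^823 ≡ 373·86·689·1429·341·1723·516 ≡ 1171 (mod 2341)
y^r · r^s ≡ 1149·1171 = 1345479 ≡ 1745 (mod 2341)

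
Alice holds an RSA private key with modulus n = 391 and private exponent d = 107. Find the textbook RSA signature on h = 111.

h^2 ≡ 111^2 = 12321 ≡ 200
h^4 ≡ 200^2 = 40000 ≡ 118
h^8 ≡ 118^2 = 13924 ≡ 239
h^16 ≡ 239^2 = 57121 ≡ 35
h^32 ≡ 35^2 = 1225 ≡ 52
h^64 ≡ 52^2 = 2704 ≡ 358
107 = 64 + 32 + 8 + 2 + 1, so h^107 ≡ 358·52·239·200·111 ≡ 83 (mod 391)

83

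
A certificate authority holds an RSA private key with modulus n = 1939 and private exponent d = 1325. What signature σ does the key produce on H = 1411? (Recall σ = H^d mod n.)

1801

H^2 ≡ 1411^2 = 1990921 ≡ 1507
H^4 ≡ 1507^2 = 2271049 ≡ 480
H^8 ≡ 480^2 = 230400 ≡ 1598
H^16 ≡ 1598^2 = 2553604 ≡ 1880
H^32 ≡ 1880^2 = 3534400 ≡ 1542
H^64 ≡ 1542^2 = 2377764 ≡ 550
H^128 ≡ 550^2 = 302500 ≡ 16
H^256 ≡ 16^2 = 256
H^512 ≡ 256^2 = 65536 ≡ 1549
H^1024 ≡ 1549^2 = 2399401 ≡ 858
1325 = 1024 + 256 + 32 + 8 + 4 + 1, so H^1325 ≡ 858·256·1542·1598·480·1411 ≡ 1801 (mod 1939)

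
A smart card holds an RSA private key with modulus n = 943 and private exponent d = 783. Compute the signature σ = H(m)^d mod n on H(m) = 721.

Squares mod 943: (H(m))^1≡721, (H(m))^2≡248, (H(m))^4≡209, (H(m))^8≡303, (H(m))^16≡338, (H(m))^32≡141, (H(m))^64≡78, (H(m))^128≡426, (H(m))^256≡420, (H(m))^512≡59
783 = 512 + 256 + 8 + 4 + 2 + 1, so (H(m))^783 ≡ 59·420·303·209·248·721 ≡ 731 (mod 943)

731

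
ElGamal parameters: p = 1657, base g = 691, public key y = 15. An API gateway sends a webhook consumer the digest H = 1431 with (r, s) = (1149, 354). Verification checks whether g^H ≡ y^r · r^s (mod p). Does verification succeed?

passes

Left side g^H mod p:
Squares mod 1657: 691^1≡691, 691^2≡265, 691^4≡631, 691^8≡481, 691^16≡1038, 691^32≡394, 691^64≡1135, 691^128≡736, 691^256≡1514, 691^512≡565, 691^1024≡1081
1431 = 1024 + 256 + 128 + 16 + 4 + 2 + 1, so 691^1431 ≡ 1081·1514·736·1038·631·265·691 ≡ 1644 (mod 1657)
Right side y^r · r^s mod p:
Squares mod 1657: 15^1≡15, 15^2≡225, 15^4≡915, 15^8≡440, 15^16≡1388, 15^32≡1110, 15^64≡949, 15^128≡850, 15^256≡48, 15^512≡647, 15^1024≡1045
1149 = 1024 + 64 + 32 + 16 + 8 + 4 + 1, so 15^1149 ≡ 1045·949·1110·1388·440·915·15 ≡ 1061 (mod 1657)
Squares mod 1657: 1149^1≡1149, 1149^2≡1229, 1149^4≡914, 1149^8≡268, 1149^16≡573, 1149^32≡243, 1149^64≡1054, 1149^128≡726, 1149^256≡150
354 = 256 + 64 + 32 + 2, so 1149^354 ≡ 150·1054·243·1229 ≡ 1632 (mod 1657)
1061·1632 = 1731552 ≡ 1644 (mod 1657)
1644 ≡ 1644 (mod 1657), so the signature is genuine.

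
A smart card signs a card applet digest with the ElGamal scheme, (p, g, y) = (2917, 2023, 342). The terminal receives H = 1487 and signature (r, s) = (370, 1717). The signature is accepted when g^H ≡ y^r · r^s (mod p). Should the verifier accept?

reject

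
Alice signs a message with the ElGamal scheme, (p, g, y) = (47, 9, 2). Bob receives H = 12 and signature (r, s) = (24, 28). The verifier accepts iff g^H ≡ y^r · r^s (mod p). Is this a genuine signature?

genuine

Left side g^H mod p:
9^2 = 81 ≡ 34
9^4 ≡ 34^2 = 1156 ≡ 28
9^8 ≡ 28^2 = 784 ≡ 32
12 = 8 + 4, so 9^12 ≡ 32·28 ≡ 3 (mod 47)
Right side y^r · r^s mod p:
2^2 = 4
2^4 ≡ 4^2 = 16
2^8 ≡ 16^2 = 256 ≡ 21
2^16 ≡ 21^2 = 441 ≡ 18
24 = 16 + 8, so 2^24 ≡ 18·21 ≡ 2 (mod 47)
24^2 = 576 ≡ 12
24^4 ≡ 12^2 = 144 ≡ 3
24^8 ≡ 3^2 = 9
24^16 ≡ 9^2 = 81 ≡ 34
28 = 16 + 8 + 4, so 24^28 ≡ 34·9·3 ≡ 25 (mod 47)
2·25 = 50 ≡ 3 (mod 47)
3 ≡ 3 (mod 47), so the signature is genuine.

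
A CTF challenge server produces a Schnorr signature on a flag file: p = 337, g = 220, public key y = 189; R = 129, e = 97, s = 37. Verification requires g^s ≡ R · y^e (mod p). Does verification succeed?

g^s mod p:
Squares mod 337: 220^1≡220, 220^2≡209, 220^4≡208, 220^8≡128, 220^16≡208, 220^32≡128
37 = 32 + 4 + 1, so 220^37 ≡ 128·208·220 ≡ 220 (mod 337)
R · y^e mod p:
Squares mod 337: 189^1≡189, 189^2≡336, 189^4≡1, 189^8≡1, 189^16≡1, 189^32≡1, 189^64≡1
97 = 64 + 32 + 1, so 189^97 ≡ 1·1·189 ≡ 189 (mod 337)
129·189 = 24381 ≡ 117 (mod 337)
220 ≠ 117; the check fails.

fails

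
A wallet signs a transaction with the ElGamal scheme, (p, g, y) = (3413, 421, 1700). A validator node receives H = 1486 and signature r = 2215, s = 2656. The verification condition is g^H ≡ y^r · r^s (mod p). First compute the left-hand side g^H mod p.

476

421^1486 mod 3413 = 476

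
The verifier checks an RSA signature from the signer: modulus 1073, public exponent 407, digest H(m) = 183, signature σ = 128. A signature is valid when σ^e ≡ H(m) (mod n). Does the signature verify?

does not verify

Squares mod 1073: σ^1≡128, σ^2≡289, σ^4≡900, σ^8≡958, σ^16≡349, σ^32≡552, σ^64≡1045, σ^128≡784, σ^256≡900
407 = 256 + 128 + 16 + 4 + 2 + 1, so σ^407 ≡ 900·784·349·900·289·128 ≡ 365 (mod 1073)
σ^407 mod 1073 = 365, but H(m) = 183.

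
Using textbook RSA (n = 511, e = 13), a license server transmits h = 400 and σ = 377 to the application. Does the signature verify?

does not verify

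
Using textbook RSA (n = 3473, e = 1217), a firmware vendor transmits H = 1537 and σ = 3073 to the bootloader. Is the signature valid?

σ^2 ≡ 3073^2 = 9443329 ≡ 242
σ^4 ≡ 242^2 = 58564 ≡ 2996
σ^8 ≡ 2996^2 = 8976016 ≡ 1784
σ^16 ≡ 1784^2 = 3182656 ≡ 1388
σ^32 ≡ 1388^2 = 1926544 ≡ 2502
σ^64 ≡ 2502^2 = 6260004 ≡ 1658
σ^128 ≡ 1658^2 = 2748964 ≡ 1821
σ^256 ≡ 1821^2 = 3316041 ≡ 2799
σ^512 ≡ 2799^2 = 7834401 ≡ 2786
σ^1024 ≡ 2786^2 = 7761796 ≡ 3114
1217 = 1024 + 128 + 64 + 1, so σ^1217 ≡ 3114·1821·1658·3073 ≡ 1537 (mod 3473)
1537 = H, so the signature checks out.

valid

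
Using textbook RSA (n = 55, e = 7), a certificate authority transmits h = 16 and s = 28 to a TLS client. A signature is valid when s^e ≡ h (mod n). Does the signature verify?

does not verify

s^7 mod 55 = 52
52 ≠ 16, so verification fails.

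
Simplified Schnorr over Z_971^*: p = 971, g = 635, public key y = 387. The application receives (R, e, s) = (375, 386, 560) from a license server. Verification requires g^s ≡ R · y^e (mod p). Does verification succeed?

g^s mod p:
635^2 = 403225 ≡ 260
635^4 ≡ 260^2 = 67600 ≡ 601
635^8 ≡ 601^2 = 361201 ≡ 960
635^16 ≡ 960^2 = 921600 ≡ 121
635^32 ≡ 121^2 = 14641 ≡ 76
635^64 ≡ 76^2 = 5776 ≡ 921
635^128 ≡ 921^2 = 848241 ≡ 558
635^256 ≡ 558^2 = 311364 ≡ 644
635^512 ≡ 644^2 = 414736 ≡ 119
560 = 512 + 32 + 16, so 635^560 ≡ 119·76·121 ≡ 7 (mod 971)
R · y^e mod p:
387^2 = 149769 ≡ 235
387^4 ≡ 235^2 = 55225 ≡ 849
387^8 ≡ 849^2 = 720801 ≡ 319
387^16 ≡ 319^2 = 101761 ≡ 777
387^32 ≡ 777^2 = 603729 ≡ 738
387^64 ≡ 738^2 = 544644 ≡ 884
387^128 ≡ 884^2 = 781456 ≡ 772
387^256 ≡ 772^2 = 595984 ≡ 761
386 = 256 + 128 + 2, so 387^386 ≡ 761·772·235 ≡ 927 (mod 971)
375·927 = 347625 ≡ 7 (mod 971)
7 ≡ 7 (mod 971); signature holds.

passes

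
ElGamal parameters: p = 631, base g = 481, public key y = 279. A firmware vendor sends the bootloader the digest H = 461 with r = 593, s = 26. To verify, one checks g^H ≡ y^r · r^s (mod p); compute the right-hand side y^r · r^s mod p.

5

279^2 = 77841 ≡ 228
279^4 ≡ 228^2 = 51984 ≡ 242
279^8 ≡ 242^2 = 58564 ≡ 512
279^16 ≡ 512^2 = 262144 ≡ 279
279^32 ≡ 279^2 = 77841 ≡ 228
279^64 ≡ 228^2 = 51984 ≡ 242
279^128 ≡ 242^2 = 58564 ≡ 512
279^256 ≡ 512^2 = 262144 ≡ 279
279^512 ≡ 279^2 = 77841 ≡ 228
593 = 512 + 64 + 16 + 1, so 279^593 ≡ 228·242·279·279 ≡ 512 (mod 631)
593^2 = 351649 ≡ 182
593^4 ≡ 182^2 = 33124 ≡ 312
593^8 ≡ 312^2 = 97344 ≡ 170
593^16 ≡ 170^2 = 28900 ≡ 505
26 = 16 + 8 + 2, so 593^26 ≡ 505·170·182 ≡ 509 (mod 631)
y^r · r^s ≡ 512·509 = 260608 ≡ 5 (mod 631)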